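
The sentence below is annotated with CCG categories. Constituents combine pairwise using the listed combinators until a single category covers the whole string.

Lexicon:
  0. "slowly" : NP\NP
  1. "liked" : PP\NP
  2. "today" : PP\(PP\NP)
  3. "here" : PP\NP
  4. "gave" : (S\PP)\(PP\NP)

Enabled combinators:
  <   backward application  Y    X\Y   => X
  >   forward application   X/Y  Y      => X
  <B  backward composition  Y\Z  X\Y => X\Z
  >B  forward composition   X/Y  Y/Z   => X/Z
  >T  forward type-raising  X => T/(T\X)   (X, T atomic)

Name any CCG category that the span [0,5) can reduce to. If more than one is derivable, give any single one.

S

[0,5] S   <
  [0,3] PP   <
    [0,2] PP\NP   <B
      [0,1] "slowly" : NP\NP
      [1,2] "liked" : PP\NP
    [2,3] "today" : PP\(PP\NP)
  [3,5] S\PP   <
    [3,4] "here" : PP\NP
    [4,5] "gave" : (S\PP)\(PP\NP)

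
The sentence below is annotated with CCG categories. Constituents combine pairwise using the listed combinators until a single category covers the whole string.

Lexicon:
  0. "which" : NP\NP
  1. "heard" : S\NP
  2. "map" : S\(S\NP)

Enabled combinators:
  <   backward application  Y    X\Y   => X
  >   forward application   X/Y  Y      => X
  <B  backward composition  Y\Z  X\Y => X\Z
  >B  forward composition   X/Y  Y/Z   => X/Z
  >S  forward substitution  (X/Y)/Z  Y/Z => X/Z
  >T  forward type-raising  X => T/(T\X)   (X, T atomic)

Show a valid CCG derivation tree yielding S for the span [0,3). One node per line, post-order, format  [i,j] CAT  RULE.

[0,1] NP\NP  lex  "which"
[1,2] S\NP  lex  "heard"
[0,2] S\NP  <B  k=1
[2,3] S\(S\NP)  lex  "map"
[0,3] S  <  k=2

[0,3] S   <
  [0,2] S\NP   <B
    [0,1] "which" : NP\NP
    [1,2] "heard" : S\NP
  [2,3] "map" : S\(S\NP)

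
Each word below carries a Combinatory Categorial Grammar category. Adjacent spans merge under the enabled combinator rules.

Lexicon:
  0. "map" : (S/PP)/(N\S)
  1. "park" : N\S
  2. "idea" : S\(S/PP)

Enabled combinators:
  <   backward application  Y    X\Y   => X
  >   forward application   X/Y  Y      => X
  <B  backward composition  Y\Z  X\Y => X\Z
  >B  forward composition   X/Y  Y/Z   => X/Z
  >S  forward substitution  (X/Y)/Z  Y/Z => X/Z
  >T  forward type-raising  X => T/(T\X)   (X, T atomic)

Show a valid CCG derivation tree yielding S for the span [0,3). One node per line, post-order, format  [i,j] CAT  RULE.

[0,3] S   <
  [0,2] S/PP   >
    [0,1] "map" : (S/PP)/(N\S)
    [1,2] "park" : N\S
  [2,3] "idea" : S\(S/PP)

[0,1] (S/PP)/(N\S)  lex  "map"
[1,2] N\S  lex  "park"
[0,2] S/PP  >  k=1
[2,3] S\(S/PP)  lex  "idea"
[0,3] S  <  k=2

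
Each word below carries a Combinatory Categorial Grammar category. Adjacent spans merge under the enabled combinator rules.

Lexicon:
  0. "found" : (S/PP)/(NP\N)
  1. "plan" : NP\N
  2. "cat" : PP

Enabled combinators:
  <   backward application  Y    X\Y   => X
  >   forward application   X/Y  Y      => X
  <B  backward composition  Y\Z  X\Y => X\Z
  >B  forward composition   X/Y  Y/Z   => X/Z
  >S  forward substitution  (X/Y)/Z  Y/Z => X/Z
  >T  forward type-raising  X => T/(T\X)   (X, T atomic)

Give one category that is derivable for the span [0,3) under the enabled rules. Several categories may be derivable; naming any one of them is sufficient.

[0,3] S   >
  [0,2] S/PP   >
    [0,1] "found" : (S/PP)/(NP\N)
    [1,2] "plan" : NP\N
  [2,3] "cat" : PP

S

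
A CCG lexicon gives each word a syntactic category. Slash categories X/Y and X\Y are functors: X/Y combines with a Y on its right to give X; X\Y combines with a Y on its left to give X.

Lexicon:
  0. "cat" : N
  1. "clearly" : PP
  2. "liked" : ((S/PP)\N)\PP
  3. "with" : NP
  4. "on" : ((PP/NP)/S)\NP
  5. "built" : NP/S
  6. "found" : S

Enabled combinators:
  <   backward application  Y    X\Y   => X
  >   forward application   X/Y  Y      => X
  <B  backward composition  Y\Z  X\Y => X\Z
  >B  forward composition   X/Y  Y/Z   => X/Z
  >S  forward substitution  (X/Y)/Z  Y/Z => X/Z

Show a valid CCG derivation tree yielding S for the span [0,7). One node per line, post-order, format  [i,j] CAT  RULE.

[0,7] S   >
  [0,3] S/PP   <
    [0,1] "cat" : N
    [1,3] (S/PP)\N   <
      [1,2] "clearly" : PP
      [2,3] "liked" : ((S/PP)\N)\PP
  [3,7] PP   >
    [3,6] PP/S   >S
      [3,5] (PP/NP)/S   <
        [3,4] "with" : NP
        [4,5] "on" : ((PP/NP)/S)\NP
      [5,6] "built" : NP/S
    [6,7] "found" : S

[0,1] N  lex  "cat"
[1,2] PP  lex  "clearly"
[2,3] ((S/PP)\N)\PP  lex  "liked"
[1,3] (S/PP)\N  <  k=2
[0,3] S/PP  <  k=1
[3,4] NP  lex  "with"
[4,5] ((PP/NP)/S)\NP  lex  "on"
[3,5] (PP/NP)/S  <  k=4
[5,6] NP/S  lex  "built"
[3,6] PP/S  >S  k=5
[6,7] S  lex  "found"
[3,7] PP  >  k=6
[0,7] S  >  k=3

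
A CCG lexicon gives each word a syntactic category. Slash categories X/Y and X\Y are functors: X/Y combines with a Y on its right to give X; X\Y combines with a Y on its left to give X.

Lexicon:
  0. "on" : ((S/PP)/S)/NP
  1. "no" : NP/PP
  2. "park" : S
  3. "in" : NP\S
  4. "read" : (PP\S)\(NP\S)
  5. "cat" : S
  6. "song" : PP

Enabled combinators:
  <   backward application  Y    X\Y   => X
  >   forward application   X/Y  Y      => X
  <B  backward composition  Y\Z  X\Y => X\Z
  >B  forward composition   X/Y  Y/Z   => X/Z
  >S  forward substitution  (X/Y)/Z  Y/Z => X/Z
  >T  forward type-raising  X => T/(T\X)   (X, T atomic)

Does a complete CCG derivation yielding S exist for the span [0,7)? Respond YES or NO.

YES

[0,7] S   >
  [0,6] S/PP   >
    [0,5] (S/PP)/S   >
      [0,1] "on" : ((S/PP)/S)/NP
      [1,5] NP   >
        [1,2] "no" : NP/PP
        [2,5] PP   >
          [2,3] PP/(PP\S)   >T
            [2,3] "park" : S
          [3,5] PP\S   <
            [3,4] "in" : NP\S
            [4,5] "read" : (PP\S)\(NP\S)
    [5,6] "cat" : S
  [6,7] "song" : PP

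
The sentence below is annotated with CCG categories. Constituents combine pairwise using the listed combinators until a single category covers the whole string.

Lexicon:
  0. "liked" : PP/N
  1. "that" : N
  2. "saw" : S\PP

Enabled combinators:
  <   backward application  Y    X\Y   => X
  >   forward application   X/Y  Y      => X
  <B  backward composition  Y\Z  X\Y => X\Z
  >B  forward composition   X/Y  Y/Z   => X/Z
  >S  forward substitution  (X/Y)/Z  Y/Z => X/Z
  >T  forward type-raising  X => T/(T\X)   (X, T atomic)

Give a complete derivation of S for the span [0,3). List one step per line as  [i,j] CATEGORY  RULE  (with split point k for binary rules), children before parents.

[0,1] PP/N  lex  "liked"
[1,2] N  lex  "that"
[0,2] PP  >  k=1
[2,3] S\PP  lex  "saw"
[0,3] S  <  k=2

[0,3] S   <
  [0,2] PP   >
    [0,1] "liked" : PP/N
    [1,2] "that" : N
  [2,3] "saw" : S\PP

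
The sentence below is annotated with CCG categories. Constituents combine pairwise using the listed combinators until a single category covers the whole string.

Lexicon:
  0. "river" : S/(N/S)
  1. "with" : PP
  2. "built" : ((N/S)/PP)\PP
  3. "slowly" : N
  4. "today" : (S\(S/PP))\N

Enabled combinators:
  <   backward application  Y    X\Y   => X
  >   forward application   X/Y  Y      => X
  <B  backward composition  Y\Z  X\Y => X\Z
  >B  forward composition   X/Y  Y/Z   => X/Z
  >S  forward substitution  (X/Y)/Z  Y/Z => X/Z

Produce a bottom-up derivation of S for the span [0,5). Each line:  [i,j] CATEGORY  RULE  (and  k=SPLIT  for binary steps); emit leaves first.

[0,5] S   <
  [0,3] S/PP   >B
    [0,1] "river" : S/(N/S)
    [1,3] (N/S)/PP   <
      [1,2] "with" : PP
      [2,3] "built" : ((N/S)/PP)\PP
  [3,5] S\(S/PP)   <
    [3,4] "slowly" : N
    [4,5] "today" : (S\(S/PP))\N

[0,1] S/(N/S)  lex  "river"
[1,2] PP  lex  "with"
[2,3] ((N/S)/PP)\PP  lex  "built"
[1,3] (N/S)/PP  <  k=2
[0,3] S/PP  >B  k=1
[3,4] N  lex  "slowly"
[4,5] (S\(S/PP))\N  lex  "today"
[3,5] S\(S/PP)  <  k=4
[0,5] S  <  k=3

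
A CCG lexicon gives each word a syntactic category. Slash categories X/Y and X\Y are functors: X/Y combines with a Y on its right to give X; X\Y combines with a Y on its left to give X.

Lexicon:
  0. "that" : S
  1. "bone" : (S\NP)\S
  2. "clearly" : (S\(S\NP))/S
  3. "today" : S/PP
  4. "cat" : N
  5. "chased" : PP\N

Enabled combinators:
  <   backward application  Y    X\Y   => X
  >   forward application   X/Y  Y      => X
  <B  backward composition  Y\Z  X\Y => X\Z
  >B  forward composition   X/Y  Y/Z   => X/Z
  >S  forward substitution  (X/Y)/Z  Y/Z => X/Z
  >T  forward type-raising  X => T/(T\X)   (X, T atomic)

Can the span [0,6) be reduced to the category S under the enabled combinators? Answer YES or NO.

[0,6] S   <
  [0,2] S\NP   <
    [0,1] "that" : S
    [1,2] "bone" : (S\NP)\S
  [2,6] S\(S\NP)   >
    [2,3] "clearly" : (S\(S\NP))/S
    [3,6] S   >
      [3,4] "today" : S/PP
      [4,6] PP   >
        [4,5] PP/(PP\N)   >T
          [4,5] "cat" : N
        [5,6] "chased" : PP\N

YES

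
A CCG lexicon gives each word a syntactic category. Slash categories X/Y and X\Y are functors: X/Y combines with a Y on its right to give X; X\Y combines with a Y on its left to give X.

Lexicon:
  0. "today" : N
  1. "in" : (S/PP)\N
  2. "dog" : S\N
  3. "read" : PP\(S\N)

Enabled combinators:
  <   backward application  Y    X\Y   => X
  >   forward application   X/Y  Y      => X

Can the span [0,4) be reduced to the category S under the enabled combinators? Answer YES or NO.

YES

[0,4] S   >
  [0,2] S/PP   <
    [0,1] "today" : N
    [1,2] "in" : (S/PP)\N
  [2,4] PP   <
    [2,3] "dog" : S\N
    [3,4] "read" : PP\(S\N)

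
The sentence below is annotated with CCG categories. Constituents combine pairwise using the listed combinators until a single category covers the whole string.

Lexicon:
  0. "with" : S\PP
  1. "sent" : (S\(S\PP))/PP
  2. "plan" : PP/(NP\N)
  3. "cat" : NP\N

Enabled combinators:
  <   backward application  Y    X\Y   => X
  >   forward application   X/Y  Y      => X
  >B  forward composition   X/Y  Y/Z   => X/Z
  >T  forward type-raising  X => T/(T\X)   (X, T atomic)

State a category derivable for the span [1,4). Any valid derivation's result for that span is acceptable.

S\(S\PP)

[0,4] S   <
  [0,1] "with" : S\PP
  [1,4] S\(S\PP)   >
    [1,2] "sent" : (S\(S\PP))/PP
    [2,4] PP   >
      [2,3] "plan" : PP/(NP\N)
      [3,4] "cat" : NP\N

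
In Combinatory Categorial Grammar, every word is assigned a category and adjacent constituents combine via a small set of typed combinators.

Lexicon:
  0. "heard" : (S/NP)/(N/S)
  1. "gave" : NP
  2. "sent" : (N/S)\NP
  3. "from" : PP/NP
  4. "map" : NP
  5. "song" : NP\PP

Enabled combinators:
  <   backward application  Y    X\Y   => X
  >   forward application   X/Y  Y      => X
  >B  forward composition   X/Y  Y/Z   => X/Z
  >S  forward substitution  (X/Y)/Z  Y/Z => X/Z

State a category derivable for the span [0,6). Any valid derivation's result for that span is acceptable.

[0,6] S   >
  [0,3] S/NP   >
    [0,1] "heard" : (S/NP)/(N/S)
    [1,3] N/S   <
      [1,2] "gave" : NP
      [2,3] "sent" : (N/S)\NP
  [3,6] NP   <
    [3,5] PP   >
      [3,4] "from" : PP/NP
      [4,5] "map" : NP
    [5,6] "song" : NP\PP

S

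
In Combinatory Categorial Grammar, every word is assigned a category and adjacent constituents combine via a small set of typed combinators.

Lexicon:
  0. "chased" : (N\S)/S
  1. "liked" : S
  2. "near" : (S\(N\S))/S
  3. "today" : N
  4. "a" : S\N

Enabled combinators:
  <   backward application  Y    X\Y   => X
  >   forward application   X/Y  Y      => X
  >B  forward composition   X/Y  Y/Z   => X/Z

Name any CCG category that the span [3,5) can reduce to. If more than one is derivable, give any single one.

[0,5] S   <
  [0,2] N\S   >
    [0,1] "chased" : (N\S)/S
    [1,2] "liked" : S
  [2,5] S\(N\S)   >
    [2,3] "near" : (S\(N\S))/S
    [3,5] S   <
      [3,4] "today" : N
      [4,5] "a" : S\N

S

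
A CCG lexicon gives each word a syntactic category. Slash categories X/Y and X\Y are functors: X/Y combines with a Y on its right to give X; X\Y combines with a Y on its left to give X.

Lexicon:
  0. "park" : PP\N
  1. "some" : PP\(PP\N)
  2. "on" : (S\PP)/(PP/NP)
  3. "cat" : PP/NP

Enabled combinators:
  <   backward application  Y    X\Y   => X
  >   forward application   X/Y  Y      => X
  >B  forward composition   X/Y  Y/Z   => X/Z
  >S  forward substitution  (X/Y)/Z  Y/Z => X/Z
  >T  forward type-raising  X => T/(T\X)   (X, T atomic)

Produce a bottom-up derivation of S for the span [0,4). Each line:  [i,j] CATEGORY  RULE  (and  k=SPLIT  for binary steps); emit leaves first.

[0,4] S   <
  [0,2] PP   <
    [0,1] "park" : PP\N
    [1,2] "some" : PP\(PP\N)
  [2,4] S\PP   >
    [2,3] "on" : (S\PP)/(PP/NP)
    [3,4] "cat" : PP/NP

[0,1] PP\N  lex  "park"
[1,2] PP\(PP\N)  lex  "some"
[0,2] PP  <  k=1
[2,3] (S\PP)/(PP/NP)  lex  "on"
[3,4] PP/NP  lex  "cat"
[2,4] S\PP  >  k=3
[0,4] S  <  k=2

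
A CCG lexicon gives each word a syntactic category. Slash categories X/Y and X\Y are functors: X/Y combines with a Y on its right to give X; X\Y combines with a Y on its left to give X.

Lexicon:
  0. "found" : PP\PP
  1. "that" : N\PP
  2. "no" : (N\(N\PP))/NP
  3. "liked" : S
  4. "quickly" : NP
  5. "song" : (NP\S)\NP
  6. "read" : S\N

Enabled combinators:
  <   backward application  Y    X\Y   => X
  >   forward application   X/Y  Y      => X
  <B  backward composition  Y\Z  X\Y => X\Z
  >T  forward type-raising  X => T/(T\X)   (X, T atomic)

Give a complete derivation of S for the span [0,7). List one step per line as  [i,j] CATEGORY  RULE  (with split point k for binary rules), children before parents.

[0,7] S   <
  [0,6] N   <
    [0,2] N\PP   <B
      [0,1] "found" : PP\PP
      [1,2] "that" : N\PP
    [2,6] N\(N\PP)   >
      [2,3] "no" : (N\(N\PP))/NP
      [3,6] NP   >
        [3,4] NP/(NP\S)   >T
          [3,4] "liked" : S
        [4,6] NP\S   <
          [4,5] "quickly" : NP
          [5,6] "song" : (NP\S)\NP
  [6,7] "read" : S\N

[0,1] PP\PP  lex  "found"
[1,2] N\PP  lex  "that"
[0,2] N\PP  <B  k=1
[2,3] (N\(N\PP))/NP  lex  "no"
[3,4] S  lex  "liked"
[3,4] NP/(NP\S)  >T
[4,5] NP  lex  "quickly"
[5,6] (NP\S)\NP  lex  "song"
[4,6] NP\S  <  k=5
[3,6] NP  >  k=4
[2,6] N\(N\PP)  >  k=3
[0,6] N  <  k=2
[6,7] S\N  lex  "read"
[0,7] S  <  k=6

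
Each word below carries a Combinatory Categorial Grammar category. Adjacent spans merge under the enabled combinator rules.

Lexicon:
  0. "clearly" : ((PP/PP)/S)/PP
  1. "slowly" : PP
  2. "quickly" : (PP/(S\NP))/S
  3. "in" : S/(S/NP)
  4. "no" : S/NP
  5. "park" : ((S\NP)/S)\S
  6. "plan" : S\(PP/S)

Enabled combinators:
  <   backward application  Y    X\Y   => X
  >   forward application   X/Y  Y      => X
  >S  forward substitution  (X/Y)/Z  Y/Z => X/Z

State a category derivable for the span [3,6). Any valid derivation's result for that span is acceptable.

[0,7] S   <
  [0,6] PP/S   >S
    [0,2] (PP/PP)/S   >
      [0,1] "clearly" : ((PP/PP)/S)/PP
      [1,2] "slowly" : PP
    [2,6] PP/S   >S
      [2,3] "quickly" : (PP/(S\NP))/S
      [3,6] (S\NP)/S   <
        [3,5] S   >
          [3,4] "in" : S/(S/NP)
          [4,5] "no" : S/NP
        [5,6] "park" : ((S\NP)/S)\S
  [6,7] "plan" : S\(PP/S)

(S\NP)/S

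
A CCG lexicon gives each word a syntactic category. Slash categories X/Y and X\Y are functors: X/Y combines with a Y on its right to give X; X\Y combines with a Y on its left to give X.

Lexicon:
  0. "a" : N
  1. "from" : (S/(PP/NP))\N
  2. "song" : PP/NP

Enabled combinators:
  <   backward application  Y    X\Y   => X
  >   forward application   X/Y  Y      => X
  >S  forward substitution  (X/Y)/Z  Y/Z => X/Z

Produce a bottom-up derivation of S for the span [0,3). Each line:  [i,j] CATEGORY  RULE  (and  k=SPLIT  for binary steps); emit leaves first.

[0,1] N  lex  "a"
[1,2] (S/(PP/NP))\N  lex  "from"
[0,2] S/(PP/NP)  <  k=1
[2,3] PP/NP  lex  "song"
[0,3] S  >  k=2

[0,3] S   >
  [0,2] S/(PP/NP)   <
    [0,1] "a" : N
    [1,2] "from" : (S/(PP/NP))\N
  [2,3] "song" : PP/NP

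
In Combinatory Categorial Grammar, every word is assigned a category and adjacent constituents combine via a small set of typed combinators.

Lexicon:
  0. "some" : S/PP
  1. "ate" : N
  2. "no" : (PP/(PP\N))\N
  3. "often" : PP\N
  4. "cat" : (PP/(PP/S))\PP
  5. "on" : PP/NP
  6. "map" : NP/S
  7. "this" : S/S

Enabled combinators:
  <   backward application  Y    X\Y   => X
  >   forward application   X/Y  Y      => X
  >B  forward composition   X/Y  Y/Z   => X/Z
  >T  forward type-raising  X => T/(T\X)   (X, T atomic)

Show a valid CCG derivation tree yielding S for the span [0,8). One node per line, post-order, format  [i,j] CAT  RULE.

[0,8] S   >
  [0,1] "some" : S/PP
  [1,8] PP   >
    [1,5] PP/(PP/S)   <
      [1,4] PP   >
        [1,3] PP/(PP\N)   <
          [1,2] "ate" : N
          [2,3] "no" : (PP/(PP\N))\N
        [3,4] "often" : PP\N
      [4,5] "cat" : (PP/(PP/S))\PP
    [5,8] PP/S   >B
      [5,6] "on" : PP/NP
      [6,8] NP/S   >B
        [6,7] "map" : NP/S
        [7,8] "this" : S/S

[0,1] S/PP  lex  "some"
[1,2] N  lex  "ate"
[2,3] (PP/(PP\N))\N  lex  "no"
[1,3] PP/(PP\N)  <  k=2
[3,4] PP\N  lex  "often"
[1,4] PP  >  k=3
[4,5] (PP/(PP/S))\PP  lex  "cat"
[1,5] PP/(PP/S)  <  k=4
[5,6] PP/NP  lex  "on"
[6,7] NP/S  lex  "map"
[7,8] S/S  lex  "this"
[6,8] NP/S  >B  k=7
[5,8] PP/S  >B  k=6
[1,8] PP  >  k=5
[0,8] S  >  k=1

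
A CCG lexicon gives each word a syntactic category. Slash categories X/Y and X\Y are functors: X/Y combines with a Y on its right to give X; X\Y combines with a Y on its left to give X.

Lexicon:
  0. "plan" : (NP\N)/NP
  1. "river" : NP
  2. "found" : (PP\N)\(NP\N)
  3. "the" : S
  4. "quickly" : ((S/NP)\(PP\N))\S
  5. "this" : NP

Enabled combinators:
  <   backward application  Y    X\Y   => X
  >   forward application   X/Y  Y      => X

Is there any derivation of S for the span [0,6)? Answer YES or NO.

[0,6] S   >
  [0,5] S/NP   <
    [0,3] PP\N   <
      [0,2] NP\N   >
        [0,1] "plan" : (NP\N)/NP
        [1,2] "river" : NP
      [2,3] "found" : (PP\N)\(NP\N)
    [3,5] (S/NP)\(PP\N)   <
      [3,4] "the" : S
      [4,5] "quickly" : ((S/NP)\(PP\N))\S
  [5,6] "this" : NP

YES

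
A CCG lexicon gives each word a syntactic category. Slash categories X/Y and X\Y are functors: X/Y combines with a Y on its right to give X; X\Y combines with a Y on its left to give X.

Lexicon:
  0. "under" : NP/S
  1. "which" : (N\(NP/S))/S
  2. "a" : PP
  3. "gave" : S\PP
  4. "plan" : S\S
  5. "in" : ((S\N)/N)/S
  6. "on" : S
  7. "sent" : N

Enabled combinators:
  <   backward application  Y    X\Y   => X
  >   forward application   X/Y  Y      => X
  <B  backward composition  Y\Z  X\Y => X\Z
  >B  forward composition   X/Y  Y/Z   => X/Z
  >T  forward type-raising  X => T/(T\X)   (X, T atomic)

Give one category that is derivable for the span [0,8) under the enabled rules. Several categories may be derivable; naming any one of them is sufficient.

S

[0,8] S   <
  [0,5] N   <
    [0,1] "under" : NP/S
    [1,5] N\(NP/S)   >
      [1,2] "which" : (N\(NP/S))/S
      [2,5] S   <
        [2,3] "a" : PP
        [3,5] S\PP   <B
          [3,4] "gave" : S\PP
          [4,5] "plan" : S\S
  [5,8] S\N   >
    [5,7] (S\N)/N   >
      [5,6] "in" : ((S\N)/N)/S
      [6,7] "on" : S
    [7,8] "sent" : N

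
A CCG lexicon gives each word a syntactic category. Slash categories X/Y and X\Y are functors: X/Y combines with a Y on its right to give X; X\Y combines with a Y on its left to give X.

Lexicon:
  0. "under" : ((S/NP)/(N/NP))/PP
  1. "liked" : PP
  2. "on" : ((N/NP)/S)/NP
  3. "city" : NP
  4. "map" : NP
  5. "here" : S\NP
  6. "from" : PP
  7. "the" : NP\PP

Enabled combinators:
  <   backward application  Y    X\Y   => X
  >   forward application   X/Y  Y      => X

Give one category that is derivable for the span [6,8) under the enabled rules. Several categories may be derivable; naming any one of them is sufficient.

[0,8] S   >
  [0,6] S/NP   >
    [0,2] (S/NP)/(N/NP)   >
      [0,1] "under" : ((S/NP)/(N/NP))/PP
      [1,2] "liked" : PP
    [2,6] N/NP   >
      [2,4] (N/NP)/S   >
        [2,3] "on" : ((N/NP)/S)/NP
        [3,4] "city" : NP
      [4,6] S   <
        [4,5] "map" : NP
        [5,6] "here" : S\NP
  [6,8] NP   <
    [6,7] "from" : PP
    [7,8] "the" : NP\PP

NP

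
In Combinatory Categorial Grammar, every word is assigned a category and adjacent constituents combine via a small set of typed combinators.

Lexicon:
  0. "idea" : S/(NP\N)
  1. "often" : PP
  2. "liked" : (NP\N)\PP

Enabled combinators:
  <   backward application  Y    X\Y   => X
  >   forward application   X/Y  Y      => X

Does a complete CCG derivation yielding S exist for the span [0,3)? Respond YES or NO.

YES

[0,3] S   >
  [0,1] "idea" : S/(NP\N)
  [1,3] NP\N   <
    [1,2] "often" : PP
    [2,3] "liked" : (NP\N)\PP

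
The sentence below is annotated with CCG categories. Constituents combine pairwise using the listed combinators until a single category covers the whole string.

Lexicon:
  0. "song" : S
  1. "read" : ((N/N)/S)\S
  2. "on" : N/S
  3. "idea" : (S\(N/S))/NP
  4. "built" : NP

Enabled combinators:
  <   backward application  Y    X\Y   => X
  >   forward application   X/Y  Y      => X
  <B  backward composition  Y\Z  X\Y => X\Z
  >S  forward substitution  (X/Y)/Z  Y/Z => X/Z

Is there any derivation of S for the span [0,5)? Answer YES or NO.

[0,5] S   <
  [0,3] N/S   >S
    [0,2] (N/N)/S   <
      [0,1] "song" : S
      [1,2] "read" : ((N/N)/S)\S
    [2,3] "on" : N/S
  [3,5] S\(N/S)   >
    [3,4] "idea" : (S\(N/S))/NP
    [4,5] "built" : NP

YES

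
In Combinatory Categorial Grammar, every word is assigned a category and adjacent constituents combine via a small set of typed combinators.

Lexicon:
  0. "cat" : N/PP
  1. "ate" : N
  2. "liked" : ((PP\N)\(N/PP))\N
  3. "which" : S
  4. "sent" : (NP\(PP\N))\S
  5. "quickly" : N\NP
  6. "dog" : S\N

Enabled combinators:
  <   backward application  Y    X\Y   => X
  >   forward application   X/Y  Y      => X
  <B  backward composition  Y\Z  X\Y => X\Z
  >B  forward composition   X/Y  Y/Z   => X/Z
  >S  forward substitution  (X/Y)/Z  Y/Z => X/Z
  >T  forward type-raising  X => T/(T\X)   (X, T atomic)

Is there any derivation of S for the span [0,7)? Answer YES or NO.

[0,7] S   <
  [0,5] NP   <
    [0,3] PP\N   <
      [0,1] "cat" : N/PP
      [1,3] (PP\N)\(N/PP)   <
        [1,2] "ate" : N
        [2,3] "liked" : ((PP\N)\(N/PP))\N
    [3,5] NP\(PP\N)   <
      [3,4] "which" : S
      [4,5] "sent" : (NP\(PP\N))\S
  [5,7] S\NP   <B
    [5,6] "quickly" : N\NP
    [6,7] "dog" : S\N

YES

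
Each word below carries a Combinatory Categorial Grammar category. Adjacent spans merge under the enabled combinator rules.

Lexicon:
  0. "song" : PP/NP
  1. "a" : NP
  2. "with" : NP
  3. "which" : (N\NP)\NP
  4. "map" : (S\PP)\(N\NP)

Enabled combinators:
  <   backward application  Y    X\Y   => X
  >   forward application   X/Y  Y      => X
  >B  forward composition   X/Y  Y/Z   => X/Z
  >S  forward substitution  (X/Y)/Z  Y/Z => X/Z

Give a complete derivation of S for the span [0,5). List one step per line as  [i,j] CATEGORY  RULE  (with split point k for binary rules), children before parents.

[0,5] S   <
  [0,2] PP   >
    [0,1] "song" : PP/NP
    [1,2] "a" : NP
  [2,5] S\PP   <
    [2,4] N\NP   <
      [2,3] "with" : NP
      [3,4] "which" : (N\NP)\NP
    [4,5] "map" : (S\PP)\(N\NP)

[0,1] PP/NP  lex  "song"
[1,2] NP  lex  "a"
[0,2] PP  >  k=1
[2,3] NP  lex  "with"
[3,4] (N\NP)\NP  lex  "which"
[2,4] N\NP  <  k=3
[4,5] (S\PP)\(N\NP)  lex  "map"
[2,5] S\PP  <  k=4
[0,5] S  <  k=2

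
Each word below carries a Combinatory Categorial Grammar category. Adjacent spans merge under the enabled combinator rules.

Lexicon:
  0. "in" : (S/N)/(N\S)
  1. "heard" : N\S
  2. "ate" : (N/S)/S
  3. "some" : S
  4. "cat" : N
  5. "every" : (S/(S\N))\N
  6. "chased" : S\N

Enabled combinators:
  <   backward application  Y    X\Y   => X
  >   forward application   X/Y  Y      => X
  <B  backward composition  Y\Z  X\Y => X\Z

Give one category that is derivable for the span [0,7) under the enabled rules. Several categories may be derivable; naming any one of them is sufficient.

S

[0,7] S   >
  [0,2] S/N   >
    [0,1] "in" : (S/N)/(N\S)
    [1,2] "heard" : N\S
  [2,7] N   >
    [2,4] N/S   >
      [2,3] "ate" : (N/S)/S
      [3,4] "some" : S
    [4,7] S   >
      [4,6] S/(S\N)   <
        [4,5] "cat" : N
        [5,6] "every" : (S/(S\N))\N
      [6,7] "chased" : S\N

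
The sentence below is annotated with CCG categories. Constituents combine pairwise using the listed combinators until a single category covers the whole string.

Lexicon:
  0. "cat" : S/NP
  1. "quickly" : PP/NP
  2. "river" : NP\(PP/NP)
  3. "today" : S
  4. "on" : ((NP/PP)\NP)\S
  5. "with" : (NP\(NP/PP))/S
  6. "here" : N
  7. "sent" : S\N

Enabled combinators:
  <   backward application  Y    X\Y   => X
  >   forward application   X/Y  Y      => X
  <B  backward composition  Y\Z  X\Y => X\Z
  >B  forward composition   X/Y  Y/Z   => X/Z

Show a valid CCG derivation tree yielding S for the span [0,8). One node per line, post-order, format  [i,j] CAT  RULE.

[0,1] S/NP  lex  "cat"
[1,2] PP/NP  lex  "quickly"
[2,3] NP\(PP/NP)  lex  "river"
[1,3] NP  <  k=2
[3,4] S  lex  "today"
[4,5] ((NP/PP)\NP)\S  lex  "on"
[3,5] (NP/PP)\NP  <  k=4
[1,5] NP/PP  <  k=3
[5,6] (NP\(NP/PP))/S  lex  "with"
[6,7] N  lex  "here"
[7,8] S\N  lex  "sent"
[6,8] S  <  k=7
[5,8] NP\(NP/PP)  >  k=6
[1,8] NP  <  k=5
[0,8] S  >  k=1

[0,8] S   >
  [0,1] "cat" : S/NP
  [1,8] NP   <
    [1,5] NP/PP   <
      [1,3] NP   <
        [1,2] "quickly" : PP/NP
        [2,3] "river" : NP\(PP/NP)
      [3,5] (NP/PP)\NP   <
        [3,4] "today" : S
        [4,5] "on" : ((NP/PP)\NP)\S
    [5,8] NP\(NP/PP)   >
      [5,6] "with" : (NP\(NP/PP))/S
      [6,8] S   <
        [6,7] "here" : N
        [7,8] "sent" : S\N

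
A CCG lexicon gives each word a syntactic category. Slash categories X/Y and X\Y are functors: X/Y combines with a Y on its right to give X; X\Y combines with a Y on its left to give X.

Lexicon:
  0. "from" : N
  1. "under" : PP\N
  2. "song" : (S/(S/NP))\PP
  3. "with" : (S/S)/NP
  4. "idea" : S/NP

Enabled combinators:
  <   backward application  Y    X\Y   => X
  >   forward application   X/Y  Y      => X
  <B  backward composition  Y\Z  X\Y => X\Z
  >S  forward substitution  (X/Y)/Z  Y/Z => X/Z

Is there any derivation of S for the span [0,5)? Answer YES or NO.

YES

[0,5] S   >
  [0,3] S/(S/NP)   <
    [0,2] PP   <
      [0,1] "from" : N
      [1,2] "under" : PP\N
    [2,3] "song" : (S/(S/NP))\PP
  [3,5] S/NP   >S
    [3,4] "with" : (S/S)/NP
    [4,5] "idea" : S/NP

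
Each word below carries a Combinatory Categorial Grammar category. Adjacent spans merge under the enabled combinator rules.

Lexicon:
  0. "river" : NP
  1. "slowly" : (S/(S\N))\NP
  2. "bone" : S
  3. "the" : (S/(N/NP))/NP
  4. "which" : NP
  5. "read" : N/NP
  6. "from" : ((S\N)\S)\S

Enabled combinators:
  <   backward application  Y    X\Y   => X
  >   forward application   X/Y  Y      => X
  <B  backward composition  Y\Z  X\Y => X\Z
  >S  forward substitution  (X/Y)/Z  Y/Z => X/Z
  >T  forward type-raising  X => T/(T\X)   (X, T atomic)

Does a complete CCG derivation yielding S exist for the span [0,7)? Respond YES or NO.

YES

[0,7] S   >
  [0,2] S/(S\N)   <
    [0,1] "river" : NP
    [1,2] "slowly" : (S/(S\N))\NP
  [2,7] S\N   <
    [2,3] "bone" : S
    [3,7] (S\N)\S   <
      [3,6] S   >
        [3,5] S/(N/NP)   >
          [3,4] "the" : (S/(N/NP))/NP
          [4,5] "which" : NP
        [5,6] "read" : N/NP
      [6,7] "from" : ((S\N)\S)\S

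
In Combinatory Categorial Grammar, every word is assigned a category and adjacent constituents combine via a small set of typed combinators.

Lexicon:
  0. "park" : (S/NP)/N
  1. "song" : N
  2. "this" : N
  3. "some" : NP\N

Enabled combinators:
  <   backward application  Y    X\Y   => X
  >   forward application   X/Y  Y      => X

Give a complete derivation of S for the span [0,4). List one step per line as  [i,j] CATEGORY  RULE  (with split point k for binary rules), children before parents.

[0,1] (S/NP)/N  lex  "park"
[1,2] N  lex  "song"
[0,2] S/NP  >  k=1
[2,3] N  lex  "this"
[3,4] NP\N  lex  "some"
[2,4] NP  <  k=3
[0,4] S  >  k=2

[0,4] S   >
  [0,2] S/NP   >
    [0,1] "park" : (S/NP)/N
    [1,2] "song" : N
  [2,4] NP   <
    [2,3] "this" : N
    [3,4] "some" : NP\N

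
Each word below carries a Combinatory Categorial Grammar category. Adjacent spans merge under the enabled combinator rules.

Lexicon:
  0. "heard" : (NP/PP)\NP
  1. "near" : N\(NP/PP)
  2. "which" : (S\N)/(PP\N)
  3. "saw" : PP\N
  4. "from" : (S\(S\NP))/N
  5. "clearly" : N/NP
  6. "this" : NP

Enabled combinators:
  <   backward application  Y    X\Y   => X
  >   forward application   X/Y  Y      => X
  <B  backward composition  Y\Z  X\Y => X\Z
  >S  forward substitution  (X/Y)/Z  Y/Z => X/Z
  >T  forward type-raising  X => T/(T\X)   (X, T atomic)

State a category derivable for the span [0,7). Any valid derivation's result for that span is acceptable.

S

[0,7] S   <
  [0,4] S\NP   <B
    [0,2] N\NP   <B
      [0,1] "heard" : (NP/PP)\NP
      [1,2] "near" : N\(NP/PP)
    [2,4] S\N   >
      [2,3] "which" : (S\N)/(PP\N)
      [3,4] "saw" : PP\N
  [4,7] S\(S\NP)   >
    [4,5] "from" : (S\(S\NP))/N
    [5,7] N   >
      [5,6] "clearly" : N/NP
      [6,7] "this" : NP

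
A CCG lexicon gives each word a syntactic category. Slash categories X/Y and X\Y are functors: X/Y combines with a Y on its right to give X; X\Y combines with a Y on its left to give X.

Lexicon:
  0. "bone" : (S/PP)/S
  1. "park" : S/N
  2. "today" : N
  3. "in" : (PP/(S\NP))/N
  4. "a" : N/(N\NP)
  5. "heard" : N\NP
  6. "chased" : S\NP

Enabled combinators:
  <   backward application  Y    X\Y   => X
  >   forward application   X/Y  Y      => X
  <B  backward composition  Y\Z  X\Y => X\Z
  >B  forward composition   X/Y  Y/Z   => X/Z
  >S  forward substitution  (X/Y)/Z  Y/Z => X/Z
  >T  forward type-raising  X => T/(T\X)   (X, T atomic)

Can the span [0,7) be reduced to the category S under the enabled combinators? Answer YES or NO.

[0,7] S   >
  [0,3] S/PP   >
    [0,1] "bone" : (S/PP)/S
    [1,3] S   >
      [1,2] "park" : S/N
      [2,3] "today" : N
  [3,7] PP   >
    [3,6] PP/(S\NP)   >
      [3,4] "in" : (PP/(S\NP))/N
      [4,6] N   >
        [4,5] "a" : N/(N\NP)
        [5,6] "heard" : N\NP
    [6,7] "chased" : S\NP

YES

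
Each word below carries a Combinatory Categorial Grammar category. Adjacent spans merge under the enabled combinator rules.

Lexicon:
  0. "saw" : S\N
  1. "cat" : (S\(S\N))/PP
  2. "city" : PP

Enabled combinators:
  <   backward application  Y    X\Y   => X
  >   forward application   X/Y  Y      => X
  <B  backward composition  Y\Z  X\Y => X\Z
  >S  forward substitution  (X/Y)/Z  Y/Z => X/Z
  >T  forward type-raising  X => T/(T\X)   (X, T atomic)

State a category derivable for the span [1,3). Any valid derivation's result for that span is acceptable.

[0,3] S   <
  [0,1] "saw" : S\N
  [1,3] S\(S\N)   >
    [1,2] "cat" : (S\(S\N))/PP
    [2,3] "city" : PP

S\(S\N)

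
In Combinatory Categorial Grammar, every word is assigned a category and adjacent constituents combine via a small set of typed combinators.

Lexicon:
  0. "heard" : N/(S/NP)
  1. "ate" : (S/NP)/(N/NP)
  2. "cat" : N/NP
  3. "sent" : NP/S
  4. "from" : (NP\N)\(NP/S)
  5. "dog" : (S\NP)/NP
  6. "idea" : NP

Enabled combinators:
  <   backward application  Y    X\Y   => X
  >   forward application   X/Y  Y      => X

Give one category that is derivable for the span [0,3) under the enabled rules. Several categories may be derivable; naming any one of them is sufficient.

[0,7] S   <
  [0,5] NP   <
    [0,3] N   >
      [0,1] "heard" : N/(S/NP)
      [1,3] S/NP   >
        [1,2] "ate" : (S/NP)/(N/NP)
        [2,3] "cat" : N/NP
    [3,5] NP\N   <
      [3,4] "sent" : NP/S
      [4,5] "from" : (NP\N)\(NP/S)
  [5,7] S\NP   >
    [5,6] "dog" : (S\NP)/NP
    [6,7] "idea" : NP

N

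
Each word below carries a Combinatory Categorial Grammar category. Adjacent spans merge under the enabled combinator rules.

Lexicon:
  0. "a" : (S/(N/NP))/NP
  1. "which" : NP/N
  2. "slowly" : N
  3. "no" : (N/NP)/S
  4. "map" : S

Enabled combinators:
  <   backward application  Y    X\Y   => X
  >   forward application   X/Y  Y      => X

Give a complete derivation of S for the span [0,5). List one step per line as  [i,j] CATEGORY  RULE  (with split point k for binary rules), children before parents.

[0,5] S   >
  [0,3] S/(N/NP)   >
    [0,1] "a" : (S/(N/NP))/NP
    [1,3] NP   >
      [1,2] "which" : NP/N
      [2,3] "slowly" : N
  [3,5] N/NP   >
    [3,4] "no" : (N/NP)/S
    [4,5] "map" : S

[0,1] (S/(N/NP))/NP  lex  "a"
[1,2] NP/N  lex  "which"
[2,3] N  lex  "slowly"
[1,3] NP  >  k=2
[0,3] S/(N/NP)  >  k=1
[3,4] (N/NP)/S  lex  "no"
[4,5] S  lex  "map"
[3,5] N/NP  >  k=4
[0,5] S  >  k=3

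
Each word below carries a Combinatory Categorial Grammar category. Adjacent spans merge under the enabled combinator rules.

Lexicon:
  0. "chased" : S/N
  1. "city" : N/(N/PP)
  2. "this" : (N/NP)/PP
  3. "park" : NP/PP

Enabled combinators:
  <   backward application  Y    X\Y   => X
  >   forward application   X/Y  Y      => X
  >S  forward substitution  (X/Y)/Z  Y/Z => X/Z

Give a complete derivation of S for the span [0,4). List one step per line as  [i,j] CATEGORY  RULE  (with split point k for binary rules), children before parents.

[0,4] S   >
  [0,1] "chased" : S/N
  [1,4] N   >
    [1,2] "city" : N/(N/PP)
    [2,4] N/PP   >S
      [2,3] "this" : (N/NP)/PP
      [3,4] "park" : NP/PP

[0,1] S/N  lex  "chased"
[1,2] N/(N/PP)  lex  "city"
[2,3] (N/NP)/PP  lex  "this"
[3,4] NP/PP  lex  "park"
[2,4] N/PP  >S  k=3
[1,4] N  >  k=2
[0,4] S  >  k=1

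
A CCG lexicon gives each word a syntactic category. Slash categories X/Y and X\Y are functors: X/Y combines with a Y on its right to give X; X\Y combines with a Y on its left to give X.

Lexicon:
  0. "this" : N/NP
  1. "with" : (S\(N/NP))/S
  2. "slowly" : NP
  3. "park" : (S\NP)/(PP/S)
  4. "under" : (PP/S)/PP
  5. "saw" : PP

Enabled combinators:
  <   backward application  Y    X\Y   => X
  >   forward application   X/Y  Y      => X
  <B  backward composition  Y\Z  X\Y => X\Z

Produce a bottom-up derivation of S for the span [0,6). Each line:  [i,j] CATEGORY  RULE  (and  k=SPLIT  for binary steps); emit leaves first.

[0,1] N/NP  lex  "this"
[1,2] (S\(N/NP))/S  lex  "with"
[2,3] NP  lex  "slowly"
[3,4] (S\NP)/(PP/S)  lex  "park"
[4,5] (PP/S)/PP  lex  "under"
[5,6] PP  lex  "saw"
[4,6] PP/S  >  k=5
[3,6] S\NP  >  k=4
[2,6] S  <  k=3
[1,6] S\(N/NP)  >  k=2
[0,6] S  <  k=1

[0,6] S   <
  [0,1] "this" : N/NP
  [1,6] S\(N/NP)   >
    [1,2] "with" : (S\(N/NP))/S
    [2,6] S   <
      [2,3] "slowly" : NP
      [3,6] S\NP   >
        [3,4] "park" : (S\NP)/(PP/S)
        [4,6] PP/S   >
          [4,5] "under" : (PP/S)/PP
          [5,6] "saw" : PP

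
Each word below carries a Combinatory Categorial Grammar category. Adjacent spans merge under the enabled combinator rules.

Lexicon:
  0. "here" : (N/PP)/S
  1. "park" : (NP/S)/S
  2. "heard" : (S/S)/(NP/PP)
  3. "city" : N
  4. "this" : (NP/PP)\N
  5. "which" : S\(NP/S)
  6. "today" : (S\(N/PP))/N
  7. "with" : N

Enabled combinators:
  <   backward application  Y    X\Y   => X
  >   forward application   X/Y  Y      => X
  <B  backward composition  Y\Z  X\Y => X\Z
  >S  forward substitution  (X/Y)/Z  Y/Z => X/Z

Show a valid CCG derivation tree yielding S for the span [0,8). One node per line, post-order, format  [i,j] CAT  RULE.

[0,8] S   <
  [0,6] N/PP   >
    [0,1] "here" : (N/PP)/S
    [1,6] S   <
      [1,5] NP/S   >S
        [1,2] "park" : (NP/S)/S
        [2,5] S/S   >
          [2,3] "heard" : (S/S)/(NP/PP)
          [3,5] NP/PP   <
            [3,4] "city" : N
            [4,5] "this" : (NP/PP)\N
      [5,6] "which" : S\(NP/S)
  [6,8] S\(N/PP)   >
    [6,7] "today" : (S\(N/PP))/N
    [7,8] "with" : N

[0,1] (N/PP)/S  lex  "here"
[1,2] (NP/S)/S  lex  "park"
[2,3] (S/S)/(NP/PP)  lex  "heard"
[3,4] N  lex  "city"
[4,5] (NP/PP)\N  lex  "this"
[3,5] NP/PP  <  k=4
[2,5] S/S  >  k=3
[1,5] NP/S  >S  k=2
[5,6] S\(NP/S)  lex  "which"
[1,6] S  <  k=5
[0,6] N/PP  >  k=1
[6,7] (S\(N/PP))/N  lex  "today"
[7,8] N  lex  "with"
[6,8] S\(N/PP)  >  k=7
[0,8] S  <  k=6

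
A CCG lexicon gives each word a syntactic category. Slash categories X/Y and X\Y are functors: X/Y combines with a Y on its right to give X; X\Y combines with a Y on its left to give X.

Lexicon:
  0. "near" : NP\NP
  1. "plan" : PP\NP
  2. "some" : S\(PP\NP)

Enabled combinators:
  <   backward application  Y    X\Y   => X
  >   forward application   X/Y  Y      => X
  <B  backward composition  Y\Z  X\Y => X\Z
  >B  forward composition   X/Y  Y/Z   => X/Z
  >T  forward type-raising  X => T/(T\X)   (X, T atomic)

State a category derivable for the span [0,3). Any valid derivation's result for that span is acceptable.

S

[0,3] S   <
  [0,2] PP\NP   <B
    [0,1] "near" : NP\NP
    [1,2] "plan" : PP\NP
  [2,3] "some" : S\(PP\NP)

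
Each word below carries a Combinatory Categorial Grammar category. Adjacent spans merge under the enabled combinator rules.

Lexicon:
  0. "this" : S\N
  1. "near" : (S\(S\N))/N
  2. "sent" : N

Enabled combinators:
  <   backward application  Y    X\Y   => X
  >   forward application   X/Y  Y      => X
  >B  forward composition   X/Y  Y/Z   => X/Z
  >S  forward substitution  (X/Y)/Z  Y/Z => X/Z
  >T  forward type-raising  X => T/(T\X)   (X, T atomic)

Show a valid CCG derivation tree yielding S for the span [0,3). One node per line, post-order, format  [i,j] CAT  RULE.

[0,3] S   <
  [0,1] "this" : S\N
  [1,3] S\(S\N)   >
    [1,2] "near" : (S\(S\N))/N
    [2,3] "sent" : N

[0,1] S\N  lex  "this"
[1,2] (S\(S\N))/N  lex  "near"
[2,3] N  lex  "sent"
[1,3] S\(S\N)  >  k=2
[0,3] S  <  k=1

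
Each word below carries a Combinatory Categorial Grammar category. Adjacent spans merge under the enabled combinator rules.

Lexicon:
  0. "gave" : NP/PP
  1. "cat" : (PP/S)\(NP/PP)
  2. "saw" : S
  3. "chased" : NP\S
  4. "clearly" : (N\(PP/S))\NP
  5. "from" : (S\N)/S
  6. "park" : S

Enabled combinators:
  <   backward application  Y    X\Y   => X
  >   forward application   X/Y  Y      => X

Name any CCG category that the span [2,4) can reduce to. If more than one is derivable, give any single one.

NP

[0,7] S   <
  [0,5] N   <
    [0,2] PP/S   <
      [0,1] "gave" : NP/PP
      [1,2] "cat" : (PP/S)\(NP/PP)
    [2,5] N\(PP/S)   <
      [2,4] NP   <
        [2,3] "saw" : S
        [3,4] "chased" : NP\S
      [4,5] "clearly" : (N\(PP/S))\NP
  [5,7] S\N   >
    [5,6] "from" : (S\N)/S
    [6,7] "park" : S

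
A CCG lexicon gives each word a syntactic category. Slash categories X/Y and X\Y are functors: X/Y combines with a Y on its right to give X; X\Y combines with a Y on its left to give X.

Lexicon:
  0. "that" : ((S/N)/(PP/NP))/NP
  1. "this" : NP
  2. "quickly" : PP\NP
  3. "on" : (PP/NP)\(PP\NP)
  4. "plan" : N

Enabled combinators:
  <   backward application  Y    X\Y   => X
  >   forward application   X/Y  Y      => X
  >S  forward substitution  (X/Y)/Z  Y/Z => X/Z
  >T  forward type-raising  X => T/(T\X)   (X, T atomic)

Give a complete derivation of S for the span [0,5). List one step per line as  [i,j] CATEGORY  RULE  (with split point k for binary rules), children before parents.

[0,5] S   >
  [0,4] S/N   >
    [0,2] (S/N)/(PP/NP)   >
      [0,1] "that" : ((S/N)/(PP/NP))/NP
      [1,2] "this" : NP
    [2,4] PP/NP   <
      [2,3] "quickly" : PP\NP
      [3,4] "on" : (PP/NP)\(PP\NP)
  [4,5] "plan" : N

[0,1] ((S/N)/(PP/NP))/NP  lex  "that"
[1,2] NP  lex  "this"
[0,2] (S/N)/(PP/NP)  >  k=1
[2,3] PP\NP  lex  "quickly"
[3,4] (PP/NP)\(PP\NP)  lex  "on"
[2,4] PP/NP  <  k=3
[0,4] S/N  >  k=2
[4,5] N  lex  "plan"
[0,5] S  >  k=4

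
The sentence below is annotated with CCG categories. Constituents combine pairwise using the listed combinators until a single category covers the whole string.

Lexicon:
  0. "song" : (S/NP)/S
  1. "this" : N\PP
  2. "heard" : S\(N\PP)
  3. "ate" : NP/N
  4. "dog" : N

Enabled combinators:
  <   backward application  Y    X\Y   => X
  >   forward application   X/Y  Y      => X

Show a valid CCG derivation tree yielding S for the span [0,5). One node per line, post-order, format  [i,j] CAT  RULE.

[0,5] S   >
  [0,3] S/NP   >
    [0,1] "song" : (S/NP)/S
    [1,3] S   <
      [1,2] "this" : N\PP
      [2,3] "heard" : S\(N\PP)
  [3,5] NP   >
    [3,4] "ate" : NP/N
    [4,5] "dog" : N

[0,1] (S/NP)/S  lex  "song"
[1,2] N\PP  lex  "this"
[2,3] S\(N\PP)  lex  "heard"
[1,3] S  <  k=2
[0,3] S/NP  >  k=1
[3,4] NP/N  lex  "ate"
[4,5] N  lex  "dog"
[3,5] NP  >  k=4
[0,5] S  >  k=3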